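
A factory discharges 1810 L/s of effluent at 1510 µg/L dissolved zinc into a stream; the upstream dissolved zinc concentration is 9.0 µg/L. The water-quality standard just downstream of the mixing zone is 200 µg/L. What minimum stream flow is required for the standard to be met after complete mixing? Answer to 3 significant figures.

Set C_mix = 200: (Q·9.000 + 1810·1510) / (Q + 1810) = 200
→ Q = 1810·(1510 − 200)/(200 − 9.000) = 12410 L/s.

12400 L/s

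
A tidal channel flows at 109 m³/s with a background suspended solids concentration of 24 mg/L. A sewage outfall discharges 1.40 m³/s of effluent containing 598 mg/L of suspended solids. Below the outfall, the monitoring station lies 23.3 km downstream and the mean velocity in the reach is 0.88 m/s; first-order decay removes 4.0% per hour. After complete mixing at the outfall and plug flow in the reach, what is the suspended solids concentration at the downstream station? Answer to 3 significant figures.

Mass balance: C = (109.0·24.00 + 1.400·598.0) / 110.4 = 3453/110.4 = 31.28 mg/L.
Travel time t = 23.3·1000 / 0.88 = 26480 s = 7.355 h.
4.0%/h lost → k = −ln(1 − 0.04) = 0.04082 h⁻¹.
Applying C = C₀e^(−kt): 31.28 × 0.7406 = 23.17 mg/L.

23.2 mg/L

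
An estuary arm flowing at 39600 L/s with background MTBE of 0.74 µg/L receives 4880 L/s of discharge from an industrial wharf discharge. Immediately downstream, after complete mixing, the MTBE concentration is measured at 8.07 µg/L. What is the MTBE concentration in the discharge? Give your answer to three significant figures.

Mass balance: 39600·0.7400 + 4880·Cₑ = 44480·8.070
→ Cₑ = (44480·8.070 − 39600·0.7400) / 4880 = 67.55 µg/L.

67.6 µg/L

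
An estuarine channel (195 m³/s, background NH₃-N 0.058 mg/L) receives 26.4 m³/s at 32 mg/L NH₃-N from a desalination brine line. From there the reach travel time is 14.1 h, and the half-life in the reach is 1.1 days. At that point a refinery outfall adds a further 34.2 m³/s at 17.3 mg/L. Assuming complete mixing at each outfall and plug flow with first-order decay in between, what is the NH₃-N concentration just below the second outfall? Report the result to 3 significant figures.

After mixing, C = (195.0·0.05800 + 26.40·32.00) / 221.4 = 856.1/221.4 = 3.867 mg/L; combined flow 221.4 m³/s.
Half-life 1.1 d → k = ln 2 / 1.1 = 0.6301 d⁻¹.
Applying C = C₀e^(−kt): 3.867 × 0.6906 = 2.670 mg/L.
Second outfall: C = (221.4·2.670 + 34.20·17.30)/255.6 = 4.628 mg/L.

4.63 mg/L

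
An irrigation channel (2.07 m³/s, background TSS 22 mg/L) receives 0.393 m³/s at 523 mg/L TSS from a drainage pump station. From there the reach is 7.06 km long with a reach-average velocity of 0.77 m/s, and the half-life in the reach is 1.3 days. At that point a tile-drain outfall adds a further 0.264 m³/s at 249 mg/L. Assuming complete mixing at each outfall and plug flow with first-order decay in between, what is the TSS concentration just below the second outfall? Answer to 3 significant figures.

Mass balance: C = (2.070·22.00 + 0.3930·523.0) / 2.463 = 251.1/2.463 = 101.9 mg/L; combined flow 2.463 m³/s.
Travel time t = 7.06·1000 / 0.77 = 9169 s = 2.547 h.
Half-life 1.3 d → k = ln 2 / 1.3 = 0.5332 d⁻¹.
Decay over the reach: 101.9·exp(−kt) = 101.9·0.9450 = 96.33 mg/L.
Second outfall: C = (2.463·96.33 + 0.2640·249.0)/2.727 = 111.1 mg/L.

111 mg/L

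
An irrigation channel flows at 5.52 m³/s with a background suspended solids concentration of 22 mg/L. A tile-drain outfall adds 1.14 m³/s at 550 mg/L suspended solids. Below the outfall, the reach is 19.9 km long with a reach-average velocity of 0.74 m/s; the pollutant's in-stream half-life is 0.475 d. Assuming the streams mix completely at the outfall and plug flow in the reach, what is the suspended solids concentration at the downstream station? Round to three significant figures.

71.4 mg/L

Mass balance: C = (5.520·22.00 + 1.140·550.0) / 6.660 = 748.4/6.660 = 112.4 mg/L.
Travel time t = 19.9·1000 / 0.74 = 26890 s = 7.470 h.
Half-life 0.475 d → k = ln 2 / 0.475 = 1.459 d⁻¹.
After decay, C = 112.4 × e^(−kt) = 112.4 × 0.6350 = 71.36 mg/L.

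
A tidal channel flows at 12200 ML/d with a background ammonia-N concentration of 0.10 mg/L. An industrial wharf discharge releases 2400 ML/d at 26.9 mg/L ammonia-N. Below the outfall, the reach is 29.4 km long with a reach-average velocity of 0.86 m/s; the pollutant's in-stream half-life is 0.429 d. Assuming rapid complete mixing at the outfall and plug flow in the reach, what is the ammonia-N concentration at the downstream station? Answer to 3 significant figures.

Mixed concentration C = ΣQC/ΣQ = (12200·0.1000 + 2400·26.90) / 14600 = 65780/14600 = 4.505 mg/L.
Travel time t = 29.4·1000 / 0.86 = 34190 s = 9.496 h.
Half-life 0.429 d → k = ln 2 / 0.429 = 1.616 d⁻¹.
Decay over the reach: 4.505·exp(−kt) = 4.505·0.5277 = 2.377 mg/L.

2.38 mg/L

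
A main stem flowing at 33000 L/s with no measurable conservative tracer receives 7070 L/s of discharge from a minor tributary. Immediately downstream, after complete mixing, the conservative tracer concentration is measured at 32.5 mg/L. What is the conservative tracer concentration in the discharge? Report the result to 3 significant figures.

Mass balance: 33000·0 + 7070·Cₑ = 40070·32.50
→ Cₑ = (40070·32.50 − 33000·0) / 7070 = 184.2 mg/L.

184 mg/L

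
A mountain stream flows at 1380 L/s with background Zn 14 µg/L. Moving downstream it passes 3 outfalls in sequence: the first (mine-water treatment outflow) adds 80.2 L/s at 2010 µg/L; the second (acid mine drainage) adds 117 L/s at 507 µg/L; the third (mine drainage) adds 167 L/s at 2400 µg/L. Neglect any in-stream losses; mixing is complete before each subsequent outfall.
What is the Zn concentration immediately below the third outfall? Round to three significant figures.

367 µg/L

Outfall 1: combined Q = 1460 L/s; C = (1380·14.00 + 80.20·2010)/1460 = 123.6 µg/L.
Outfall 2: combined Q = 1577 L/s; C = (1460·123.6 + 117.0·507.0)/1577 = 152.1 µg/L.
Outfall 3: combined Q = 1744 L/s; C = (1577·152.1 + 167.0·2400)/1744 = 367.3 µg/L.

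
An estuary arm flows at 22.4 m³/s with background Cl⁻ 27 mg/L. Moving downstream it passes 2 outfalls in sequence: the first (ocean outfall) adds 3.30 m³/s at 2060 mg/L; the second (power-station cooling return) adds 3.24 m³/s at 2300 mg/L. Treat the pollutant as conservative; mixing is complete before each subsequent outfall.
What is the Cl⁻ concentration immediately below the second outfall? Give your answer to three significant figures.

513 mg/L

After outfall 1: Q = 22.40 + 3.300 = 25.70 m³/s; C = (22.40·27.00 + 3.300·2060)/25.70 = 288.0 mg/L.
After outfall 2: Q = 25.70 + 3.240 = 28.94 m³/s; C = (25.70·288.0 + 3.240·2300)/28.94 = 513.3 mg/L.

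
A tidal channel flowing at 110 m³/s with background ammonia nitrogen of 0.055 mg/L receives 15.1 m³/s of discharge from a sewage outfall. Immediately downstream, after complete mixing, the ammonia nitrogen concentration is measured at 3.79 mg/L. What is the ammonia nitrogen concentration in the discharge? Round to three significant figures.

Mass balance: 110.0·0.05500 + 15.10·Cₑ = 125.1·3.790
→ Cₑ = (125.1·3.790 − 110.0·0.05500) / 15.10 = 31.00 mg/L.

31.0 mg/L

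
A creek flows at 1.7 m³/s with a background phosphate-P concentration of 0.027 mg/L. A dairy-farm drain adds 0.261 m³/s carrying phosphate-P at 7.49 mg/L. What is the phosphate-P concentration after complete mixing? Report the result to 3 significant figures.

Conservation of mass: C = (1.700·0.02700 + 0.2610·7.490) / 1.961 = 2.001/1.961 = 1.020 mg/L.

1.02 mg/L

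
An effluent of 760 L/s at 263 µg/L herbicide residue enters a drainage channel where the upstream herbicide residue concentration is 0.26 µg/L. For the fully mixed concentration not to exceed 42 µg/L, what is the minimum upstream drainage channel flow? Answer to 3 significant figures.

Set C_mix = 42: (Q·0.2600 + 760.0·263.0) / (Q + 760.0) = 42
→ Q = 760.0·(263.0 − 42)/(42 − 0.2600) = 4024 L/s.

4020 L/s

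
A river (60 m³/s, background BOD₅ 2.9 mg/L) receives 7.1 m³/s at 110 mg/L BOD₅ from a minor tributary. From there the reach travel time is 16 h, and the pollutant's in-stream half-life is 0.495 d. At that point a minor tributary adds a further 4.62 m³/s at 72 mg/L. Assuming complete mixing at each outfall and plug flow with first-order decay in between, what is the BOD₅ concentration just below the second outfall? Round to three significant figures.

9.87 mg/L

Conservation of mass: C = (60.00·2.900 + 7.100·110.0) / 67.10 = 955.0/67.10 = 14.23 mg/L; combined flow 67.10 m³/s.
Half-life 0.495 d → k = ln 2 / 0.495 = 1.400 d⁻¹.
Applying C = C₀e^(−kt): 14.23 × 0.3932 = 5.596 mg/L.
At the second outfall, C = (67.10·5.596 + 4.620·72.00) / (67.10 + 4.620) = 9.873 mg/L.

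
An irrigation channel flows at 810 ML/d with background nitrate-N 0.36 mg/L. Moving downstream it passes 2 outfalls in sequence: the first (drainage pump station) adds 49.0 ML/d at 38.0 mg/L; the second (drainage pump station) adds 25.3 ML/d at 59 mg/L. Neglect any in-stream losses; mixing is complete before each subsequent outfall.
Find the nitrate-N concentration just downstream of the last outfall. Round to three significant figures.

4.12 mg/L

Outfall 1: combined Q = 859.0 ML/d; C = (810.0·0.3600 + 49.00·38.00)/859.0 = 2.507 mg/L.
Outfall 2: combined Q = 884.3 ML/d; C = (859.0·2.507 + 25.30·59.00)/884.3 = 4.123 mg/L.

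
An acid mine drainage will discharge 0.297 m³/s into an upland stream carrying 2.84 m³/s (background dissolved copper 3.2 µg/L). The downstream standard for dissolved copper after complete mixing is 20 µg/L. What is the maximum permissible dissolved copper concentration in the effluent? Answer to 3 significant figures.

At the limit, (Qr·Cr + Qe·Cₑ)/(Qr + Qe) = 20:
Cₑ = (3.137·20 − 2.840·3.200) / 0.2970 = 180.6 µg/L.

181 µg/L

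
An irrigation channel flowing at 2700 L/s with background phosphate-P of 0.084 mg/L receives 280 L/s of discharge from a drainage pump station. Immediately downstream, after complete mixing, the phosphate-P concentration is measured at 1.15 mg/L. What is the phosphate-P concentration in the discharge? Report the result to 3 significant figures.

Mass balance: 2700·0.08400 + 280.0·Cₑ = 2980·1.150
→ Cₑ = (2980·1.150 − 2700·0.08400) / 280.0 = 11.43 mg/L.

11.4 mg/L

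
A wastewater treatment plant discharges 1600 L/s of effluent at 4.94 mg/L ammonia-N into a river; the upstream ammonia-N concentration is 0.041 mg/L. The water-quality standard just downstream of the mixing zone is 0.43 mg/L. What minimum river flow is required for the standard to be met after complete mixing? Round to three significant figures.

Set C_mix = 0.43: (Q·0.04100 + 1600·4.940) / (Q + 1600) = 0.43
→ Q = 1600·(4.940 − 0.43)/(0.43 − 0.04100) = 18550 L/s.

18600 L/s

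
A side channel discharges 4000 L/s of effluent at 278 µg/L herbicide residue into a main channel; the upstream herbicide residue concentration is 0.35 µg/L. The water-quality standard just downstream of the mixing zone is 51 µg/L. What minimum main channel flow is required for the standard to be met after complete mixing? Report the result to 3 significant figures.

17900 L/s

Set C_mix = 51: (Q·0.3500 + 4000·278.0) / (Q + 4000) = 51
→ Q = 4000·(278.0 − 51)/(51 − 0.3500) = 17930 L/s.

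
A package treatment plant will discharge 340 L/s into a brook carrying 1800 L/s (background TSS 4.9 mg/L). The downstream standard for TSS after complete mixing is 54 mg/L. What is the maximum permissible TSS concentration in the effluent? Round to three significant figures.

At the limit, (Qr·Cr + Qe·Cₑ)/(Qr + Qe) = 54:
Cₑ = (2140·54 − 1800·4.900) / 340.0 = 313.9 mg/L.

314 mg/L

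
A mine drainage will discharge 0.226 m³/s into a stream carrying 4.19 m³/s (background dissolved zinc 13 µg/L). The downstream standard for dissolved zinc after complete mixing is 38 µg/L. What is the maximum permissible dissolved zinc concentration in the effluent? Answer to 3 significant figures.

At the limit, (Qr·Cr + Qe·Cₑ)/(Qr + Qe) = 38:
Cₑ = (4.416·38 − 4.190·13.00) / 0.2260 = 501.5 µg/L.

501 µg/L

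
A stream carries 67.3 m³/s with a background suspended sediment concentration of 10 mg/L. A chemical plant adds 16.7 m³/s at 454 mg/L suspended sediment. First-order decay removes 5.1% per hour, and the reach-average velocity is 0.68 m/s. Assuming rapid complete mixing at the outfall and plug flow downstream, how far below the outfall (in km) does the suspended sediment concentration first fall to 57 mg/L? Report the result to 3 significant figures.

Mixed concentration C = ΣQC/ΣQ = (67.30·10.00 + 16.70·454.0) / 84.00 = 8255/84.00 = 98.27 mg/L.
5.1%/h lost → k = −ln(1 − 0.051) = 0.05235 h⁻¹.
Set 98.27·exp(−k·t) = 57 → t = ln(98.27/57)/k = 37460 s = 10.41 h.
Distance = v·t = 0.68·37460 = 25470 m = 25.47 km.

25.5 km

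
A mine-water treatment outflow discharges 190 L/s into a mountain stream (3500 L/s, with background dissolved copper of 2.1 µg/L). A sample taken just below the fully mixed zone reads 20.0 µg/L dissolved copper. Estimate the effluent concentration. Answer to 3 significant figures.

350 µg/L

Mass balance: 3500·2.100 + 190.0·Cₑ = 3690·20.00
→ Cₑ = (3690·20.00 − 3500·2.100) / 190.0 = 349.7 µg/L.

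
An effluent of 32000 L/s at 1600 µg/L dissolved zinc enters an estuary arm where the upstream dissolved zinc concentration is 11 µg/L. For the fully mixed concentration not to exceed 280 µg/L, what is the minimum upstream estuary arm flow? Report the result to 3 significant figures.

157000 L/s

Set C_mix = 280: (Q·11.00 + 32000·1600) / (Q + 32000) = 280
→ Q = 32000·(1600 − 280)/(280 − 11.00) = 157000 L/s.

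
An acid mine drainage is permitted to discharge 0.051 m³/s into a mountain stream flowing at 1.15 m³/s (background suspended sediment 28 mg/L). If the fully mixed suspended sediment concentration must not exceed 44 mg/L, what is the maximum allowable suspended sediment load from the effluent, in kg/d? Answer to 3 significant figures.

1780 kg/d

Mass balance at the limit: 1.150·28.00 + 0.05100·Cₑ = 1.201·44 → Cₑ = 404.8 mg/L.
Load = 0.05100 m³/s × 404.8 g/m³ × 86 400 s/d = 1784 kg/d.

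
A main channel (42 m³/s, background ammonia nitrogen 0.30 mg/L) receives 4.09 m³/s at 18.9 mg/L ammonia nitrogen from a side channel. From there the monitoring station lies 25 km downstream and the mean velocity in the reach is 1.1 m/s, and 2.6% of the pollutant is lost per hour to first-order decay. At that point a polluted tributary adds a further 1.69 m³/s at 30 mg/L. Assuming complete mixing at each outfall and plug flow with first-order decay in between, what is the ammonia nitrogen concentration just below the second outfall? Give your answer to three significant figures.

Flow-weighted average: C = (42.00·0.3000 + 4.090·18.90) / 46.09 = 89.90/46.09 = 1.951 mg/L; combined flow 46.09 m³/s.
Travel time t = 25·1000 / 1.1 = 22730 s = 6.313 h.
2.6%/h lost → k = −ln(1 − 0.026) = 0.02634 h⁻¹.
Applying C = C₀e^(−kt): 1.951 × 0.8468 = 1.652 mg/L.
At the second outfall, C = (46.09·1.652 + 1.690·30.00) / (46.09 + 1.690) = 2.654 mg/L.

2.65 mg/L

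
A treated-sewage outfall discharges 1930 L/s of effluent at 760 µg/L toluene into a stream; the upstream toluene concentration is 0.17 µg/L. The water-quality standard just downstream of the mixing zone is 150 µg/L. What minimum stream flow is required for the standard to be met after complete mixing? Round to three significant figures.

7860 L/s

Set C_mix = 150: (Q·0.1700 + 1930·760.0) / (Q + 1930) = 150
→ Q = 1930·(760.0 − 150)/(150 − 0.1700) = 7858 L/s.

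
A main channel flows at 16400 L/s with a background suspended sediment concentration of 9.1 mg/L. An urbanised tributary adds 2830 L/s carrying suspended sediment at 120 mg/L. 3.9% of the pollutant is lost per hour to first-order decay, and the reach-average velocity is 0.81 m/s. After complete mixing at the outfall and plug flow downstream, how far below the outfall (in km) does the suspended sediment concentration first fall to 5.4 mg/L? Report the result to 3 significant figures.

Mass balance: C = (16400·9.100 + 2830·120.0) / 19230 = 488800/19230 = 25.42 mg/L.
3.9%/h lost → k = −ln(1 − 0.039) = 0.03978 h⁻¹.
Set 25.42·exp(−k·t) = 5.4 → t = ln(25.42/5.4)/k = 140200 s = 38.94 h.
Distance = v·t = 0.81·140200 = 113600 m = 113.6 km.

114 km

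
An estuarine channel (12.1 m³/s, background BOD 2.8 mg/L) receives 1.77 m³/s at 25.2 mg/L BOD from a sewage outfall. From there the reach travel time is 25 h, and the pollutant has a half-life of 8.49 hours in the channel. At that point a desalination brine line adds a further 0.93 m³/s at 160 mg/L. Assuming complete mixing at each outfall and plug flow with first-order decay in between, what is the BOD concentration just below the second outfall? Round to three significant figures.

10.7 mg/L

Mixed concentration C = ΣQC/ΣQ = (12.10·2.800 + 1.770·25.20) / 13.87 = 78.48/13.87 = 5.659 mg/L; combined flow 13.87 m³/s.
Half-life 8.49 h → k = ln 2 / 8.49 = 0.08164 h⁻¹ = 1.959 d⁻¹.
First-order decay: C = 5.659·exp(−k·t) = 5.659·0.1299 = 0.7350 mg/L.
Second outfall: C = (13.87·0.7350 + 0.9300·160.0)/14.80 = 10.74 mg/L.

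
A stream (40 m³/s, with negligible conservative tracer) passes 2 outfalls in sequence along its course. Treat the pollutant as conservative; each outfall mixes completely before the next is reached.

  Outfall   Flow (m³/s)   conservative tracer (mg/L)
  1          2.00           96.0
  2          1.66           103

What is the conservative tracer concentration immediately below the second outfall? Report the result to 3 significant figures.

Below outfall 1: Q → 42.00 m³/s, C = (40.00·0 + 2.000·96.00)/42.00 = 4.571 mg/L.
Below outfall 2: Q → 43.66 m³/s, C = (42.00·4.571 + 1.660·103.0)/43.66 = 8.314 mg/L.

8.31 mg/L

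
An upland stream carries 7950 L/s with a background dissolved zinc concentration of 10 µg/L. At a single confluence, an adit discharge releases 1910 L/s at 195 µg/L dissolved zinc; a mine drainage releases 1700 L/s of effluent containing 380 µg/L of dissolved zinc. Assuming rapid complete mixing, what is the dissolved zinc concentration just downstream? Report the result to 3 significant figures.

After mixing, C = (7950·10.00 + 1910·195.0 + 1700·380.0) / 11560 = 1098000/11560 = 94.98 µg/L.

95.0 µg/L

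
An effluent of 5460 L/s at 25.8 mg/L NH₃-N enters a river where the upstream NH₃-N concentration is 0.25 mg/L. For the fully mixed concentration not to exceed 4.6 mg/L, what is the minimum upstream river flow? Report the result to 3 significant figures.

26600 L/s

Set C_mix = 4.6: (Q·0.2500 + 5460·25.80) / (Q + 5460) = 4.6
→ Q = 5460·(25.80 − 4.6)/(4.6 − 0.2500) = 26610 L/s.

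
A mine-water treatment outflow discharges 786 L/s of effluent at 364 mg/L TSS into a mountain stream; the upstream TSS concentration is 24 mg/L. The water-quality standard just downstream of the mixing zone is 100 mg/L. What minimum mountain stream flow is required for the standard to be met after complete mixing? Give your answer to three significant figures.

2730 L/s

Set C_mix = 100: (Q·24.00 + 786.0·364.0) / (Q + 786.0) = 100
→ Q = 786.0·(364.0 − 100)/(100 − 24.00) = 2730 L/s.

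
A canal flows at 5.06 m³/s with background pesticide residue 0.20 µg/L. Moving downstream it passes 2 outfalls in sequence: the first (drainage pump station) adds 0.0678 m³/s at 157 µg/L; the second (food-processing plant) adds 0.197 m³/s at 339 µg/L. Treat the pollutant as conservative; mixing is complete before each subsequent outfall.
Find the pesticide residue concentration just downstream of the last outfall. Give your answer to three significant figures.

14.7 µg/L

Below outfall 1: Q → 5.128 m³/s, C = (5.060·0.2000 + 0.06780·157.0)/5.128 = 2.273 µg/L.
Below outfall 2: Q → 5.325 m³/s, C = (5.128·2.273 + 0.1970·339.0)/5.325 = 14.73 µg/L.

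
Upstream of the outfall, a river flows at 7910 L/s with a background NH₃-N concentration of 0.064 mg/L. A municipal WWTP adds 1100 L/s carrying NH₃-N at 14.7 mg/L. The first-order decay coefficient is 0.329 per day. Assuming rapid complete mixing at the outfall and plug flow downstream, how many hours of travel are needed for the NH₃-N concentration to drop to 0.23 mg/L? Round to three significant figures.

152 h

Flow-weighted average: C = (7910·0.06400 + 1100·14.70) / 9010 = 16680/9010 = 1.851 mg/L.
1.851·exp(−k·t) = 0.23 → t = ln(1.851/0.23)/k = 547600 s = 152.1 h.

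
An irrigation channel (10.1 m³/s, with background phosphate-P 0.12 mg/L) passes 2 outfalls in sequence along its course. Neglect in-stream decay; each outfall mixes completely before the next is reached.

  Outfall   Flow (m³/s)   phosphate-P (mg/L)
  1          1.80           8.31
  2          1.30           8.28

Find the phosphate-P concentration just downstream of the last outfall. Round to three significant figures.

2.04 mg/L

After outfall 1: Q = 10.10 + 1.800 = 11.90 m³/s; C = (10.10·0.1200 + 1.800·8.310)/11.90 = 1.359 mg/L.
After outfall 2: Q = 11.90 + 1.300 = 13.20 m³/s; C = (11.90·1.359 + 1.300·8.280)/13.20 = 2.040 mg/L.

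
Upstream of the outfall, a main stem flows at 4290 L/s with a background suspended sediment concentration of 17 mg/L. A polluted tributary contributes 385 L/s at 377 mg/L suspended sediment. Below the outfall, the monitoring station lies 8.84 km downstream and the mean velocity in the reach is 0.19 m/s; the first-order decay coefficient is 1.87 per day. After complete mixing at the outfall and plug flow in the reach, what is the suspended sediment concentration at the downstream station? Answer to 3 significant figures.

Mixed concentration C = ΣQC/ΣQ = (4290·17.00 + 385.0·377.0) / 4675 = 218100/4675 = 46.65 mg/L.
Travel time t = 8.84·1000 / 0.19 = 46530 s = 12.92 h.
Decay over the reach: 46.65·exp(−kt) = 46.65·0.3653 = 17.04 mg/L.

17.0 mg/L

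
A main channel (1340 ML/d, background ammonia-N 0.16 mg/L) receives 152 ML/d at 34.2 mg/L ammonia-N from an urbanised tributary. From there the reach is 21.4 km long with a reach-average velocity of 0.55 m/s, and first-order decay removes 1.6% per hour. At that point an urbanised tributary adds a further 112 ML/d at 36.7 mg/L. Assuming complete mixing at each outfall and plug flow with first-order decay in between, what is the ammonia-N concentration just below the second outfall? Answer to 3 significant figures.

5.40 mg/L

After mixing, C = (1340·0.1600 + 152.0·34.20) / 1492 = 5413/1492 = 3.628 mg/L; combined flow 1492 ML/d.
Travel time t = 21.4·1000 / 0.55 = 38910 s = 10.81 h.
1.6%/h lost → k = −ln(1 − 0.016) = 0.01613 h⁻¹.
Applying C = C₀e^(−kt): 3.628 × 0.8400 = 3.047 mg/L.
At the second outfall, C = (1492·3.047 + 112.0·36.70) / (1492 + 112.0) = 5.397 mg/L.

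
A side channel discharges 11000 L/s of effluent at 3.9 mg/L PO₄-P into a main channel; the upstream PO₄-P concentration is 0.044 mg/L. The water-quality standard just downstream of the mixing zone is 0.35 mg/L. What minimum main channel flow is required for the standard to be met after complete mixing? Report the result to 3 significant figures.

Set C_mix = 0.35: (Q·0.04400 + 11000·3.900) / (Q + 11000) = 0.35
→ Q = 11000·(3.900 − 0.35)/(0.35 − 0.04400) = 127600 L/s.

128000 L/s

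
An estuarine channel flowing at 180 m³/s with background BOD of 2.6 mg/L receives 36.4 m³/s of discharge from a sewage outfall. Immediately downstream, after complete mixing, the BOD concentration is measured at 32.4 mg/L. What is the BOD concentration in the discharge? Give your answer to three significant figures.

Mass balance: 180.0·2.600 + 36.40·Cₑ = 216.4·32.40
→ Cₑ = (216.4·32.40 − 180.0·2.600) / 36.40 = 179.8 mg/L.

180 mg/L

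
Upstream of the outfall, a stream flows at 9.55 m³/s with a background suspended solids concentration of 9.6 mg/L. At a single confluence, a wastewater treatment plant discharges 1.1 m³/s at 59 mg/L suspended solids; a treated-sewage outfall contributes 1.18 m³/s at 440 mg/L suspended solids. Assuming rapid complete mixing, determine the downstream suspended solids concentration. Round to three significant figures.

Flow-weighted average: C = (9.550·9.600 + 1.100·59.00 + 1.180·440.0) / 11.83 = 675.8/11.83 = 57.12 mg/L.

57.1 mg/L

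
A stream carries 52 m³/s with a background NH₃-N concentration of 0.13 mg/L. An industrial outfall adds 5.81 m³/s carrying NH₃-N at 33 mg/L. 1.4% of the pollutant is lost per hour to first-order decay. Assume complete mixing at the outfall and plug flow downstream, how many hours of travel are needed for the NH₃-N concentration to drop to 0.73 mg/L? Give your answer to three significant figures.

Mixed concentration C = ΣQC/ΣQ = (52.00·0.1300 + 5.810·33.00) / 57.81 = 198.5/57.81 = 3.433 mg/L.
1.4%/h lost → k = −ln(1 − 0.014) = 0.01410 h⁻¹.
3.433·exp(−k·t) = 0.73 → t = ln(3.433/0.73)/k = 395300 s = 109.8 h.

110 h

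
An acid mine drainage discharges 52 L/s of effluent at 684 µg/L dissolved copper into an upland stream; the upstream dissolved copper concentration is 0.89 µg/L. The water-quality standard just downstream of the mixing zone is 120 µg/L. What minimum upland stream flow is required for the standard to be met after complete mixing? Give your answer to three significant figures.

246 L/s

Set C_mix = 120: (Q·0.8900 + 52.00·684.0) / (Q + 52.00) = 120
→ Q = 52.00·(684.0 − 120)/(120 − 0.8900) = 246.2 L/s.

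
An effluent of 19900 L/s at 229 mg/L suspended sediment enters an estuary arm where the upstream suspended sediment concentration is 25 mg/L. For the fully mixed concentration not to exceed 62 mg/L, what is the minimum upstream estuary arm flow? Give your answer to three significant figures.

Set C_mix = 62: (Q·25.00 + 19900·229.0) / (Q + 19900) = 62
→ Q = 19900·(229.0 − 62)/(62 − 25.00) = 89820 L/s.

89800 L/s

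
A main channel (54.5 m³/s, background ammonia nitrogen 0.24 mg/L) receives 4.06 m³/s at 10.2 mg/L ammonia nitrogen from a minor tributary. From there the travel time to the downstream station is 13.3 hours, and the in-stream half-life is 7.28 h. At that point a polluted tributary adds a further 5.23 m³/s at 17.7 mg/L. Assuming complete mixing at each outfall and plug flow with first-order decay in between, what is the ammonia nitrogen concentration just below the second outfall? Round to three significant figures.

Conservation of mass: C = (54.50·0.2400 + 4.060·10.20) / 58.56 = 54.49/58.56 = 0.9305 mg/L; combined flow 58.56 m³/s.
Half-life 7.28 h → k = ln 2 / 7.28 = 0.09521 h⁻¹ = 2.285 d⁻¹.
First-order decay: C = 0.9305·exp(−k·t) = 0.9305·0.2819 = 0.2623 mg/L.
Second outfall: C = (58.56·0.2623 + 5.230·17.70)/63.79 = 1.692 mg/L.

1.69 mg/L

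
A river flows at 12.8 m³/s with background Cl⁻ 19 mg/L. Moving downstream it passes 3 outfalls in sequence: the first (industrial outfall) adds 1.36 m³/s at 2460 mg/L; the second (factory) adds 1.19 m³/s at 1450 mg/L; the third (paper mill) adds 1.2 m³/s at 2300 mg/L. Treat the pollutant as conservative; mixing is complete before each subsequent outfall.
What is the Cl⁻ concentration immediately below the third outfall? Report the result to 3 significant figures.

Outfall 1: combined Q = 14.16 m³/s; C = (12.80·19.00 + 1.360·2460)/14.16 = 253.4 mg/L.
Outfall 2: combined Q = 15.35 m³/s; C = (14.16·253.4 + 1.190·1450)/15.35 = 346.2 mg/L.
Outfall 3: combined Q = 16.55 m³/s; C = (15.35·346.2 + 1.200·2300)/16.55 = 487.9 mg/L.

488 mg/L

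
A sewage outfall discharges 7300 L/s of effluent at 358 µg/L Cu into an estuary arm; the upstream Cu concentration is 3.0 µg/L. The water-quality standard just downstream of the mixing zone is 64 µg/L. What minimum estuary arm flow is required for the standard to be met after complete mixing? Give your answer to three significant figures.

Set C_mix = 64: (Q·3.000 + 7300·358.0) / (Q + 7300) = 64
→ Q = 7300·(358.0 − 64)/(64 − 3.000) = 35180 L/s.

35200 L/s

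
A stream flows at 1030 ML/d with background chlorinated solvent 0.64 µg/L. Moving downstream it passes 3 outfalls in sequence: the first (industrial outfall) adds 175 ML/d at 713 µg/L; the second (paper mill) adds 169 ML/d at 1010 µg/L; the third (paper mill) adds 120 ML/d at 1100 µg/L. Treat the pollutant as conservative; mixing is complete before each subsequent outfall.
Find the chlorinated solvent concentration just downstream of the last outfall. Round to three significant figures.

Below outfall 1: Q → 1205 ML/d, C = (1030·0.6400 + 175.0·713.0)/1205 = 104.1 µg/L.
Below outfall 2: Q → 1374 ML/d, C = (1205·104.1 + 169.0·1010)/1374 = 215.5 µg/L.
Below outfall 3: Q → 1494 ML/d, C = (1374·215.5 + 120.0·1100)/1494 = 286.6 µg/L.

287 µg/L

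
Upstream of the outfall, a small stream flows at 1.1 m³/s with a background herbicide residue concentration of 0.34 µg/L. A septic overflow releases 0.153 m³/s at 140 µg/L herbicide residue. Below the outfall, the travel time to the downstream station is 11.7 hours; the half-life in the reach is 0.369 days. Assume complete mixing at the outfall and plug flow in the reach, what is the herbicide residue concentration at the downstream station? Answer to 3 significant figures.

6.96 µg/L

After mixing, C = (1.100·0.3400 + 0.1530·140.0) / 1.253 = 21.79/1.253 = 17.39 µg/L.
Half-life 0.369 d → k = ln 2 / 0.369 = 1.878 d⁻¹.
Decay over the reach: 17.39·exp(−kt) = 17.39·0.4002 = 6.961 µg/L.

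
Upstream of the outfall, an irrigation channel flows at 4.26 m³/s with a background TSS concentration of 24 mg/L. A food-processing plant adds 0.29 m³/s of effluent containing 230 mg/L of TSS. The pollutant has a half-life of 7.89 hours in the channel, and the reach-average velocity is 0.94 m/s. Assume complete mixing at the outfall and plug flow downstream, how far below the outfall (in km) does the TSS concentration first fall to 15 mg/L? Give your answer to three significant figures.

34.9 km

Mixed concentration C = ΣQC/ΣQ = (4.260·24.00 + 0.2900·230.0) / 4.550 = 168.9/4.550 = 37.13 mg/L.
Half-life 7.89 h → k = ln 2 / 7.89 = 0.08785 h⁻¹ = 2.108 d⁻¹.
Set 37.13·exp(−k·t) = 15 → t = ln(37.13/15)/k = 37140 s = 10.32 h.
Distance = v·t = 0.94·37140 = 34910 m = 34.91 km.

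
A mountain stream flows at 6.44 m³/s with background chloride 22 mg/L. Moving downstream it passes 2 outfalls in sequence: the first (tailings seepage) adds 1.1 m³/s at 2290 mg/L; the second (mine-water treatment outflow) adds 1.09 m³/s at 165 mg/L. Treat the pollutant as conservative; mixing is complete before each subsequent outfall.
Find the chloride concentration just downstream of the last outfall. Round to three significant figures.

329 mg/L

Outfall 1: combined Q = 7.540 m³/s; C = (6.440·22.00 + 1.100·2290)/7.540 = 352.9 mg/L.
Outfall 2: combined Q = 8.630 m³/s; C = (7.540·352.9 + 1.090·165.0)/8.630 = 329.1 mg/L.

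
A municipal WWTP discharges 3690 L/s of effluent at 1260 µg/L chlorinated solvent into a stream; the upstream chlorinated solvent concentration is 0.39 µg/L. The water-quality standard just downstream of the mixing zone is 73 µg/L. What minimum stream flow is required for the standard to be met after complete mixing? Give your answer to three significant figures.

Set C_mix = 73: (Q·0.3900 + 3690·1260) / (Q + 3690) = 73
→ Q = 3690·(1260 − 73)/(73 − 0.3900) = 60320 L/s.

60300 L/s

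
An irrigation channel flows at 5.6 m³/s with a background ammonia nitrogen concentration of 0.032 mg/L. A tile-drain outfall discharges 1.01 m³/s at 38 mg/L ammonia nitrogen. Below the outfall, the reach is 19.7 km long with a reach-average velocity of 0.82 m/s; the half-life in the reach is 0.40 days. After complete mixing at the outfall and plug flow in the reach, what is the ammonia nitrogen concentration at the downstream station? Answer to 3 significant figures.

Mixed concentration C = ΣQC/ΣQ = (5.600·0.03200 + 1.010·38.00) / 6.610 = 38.56/6.610 = 5.833 mg/L.
Travel time t = 19.7·1000 / 0.82 = 24020 s = 6.673 h.
Half-life 0.40 d → k = ln 2 / 0.40 = 1.733 d⁻¹.
After decay, C = 5.833 × e^(−kt) = 5.833 × 0.6176 = 3.603 mg/L.

3.60 mg/L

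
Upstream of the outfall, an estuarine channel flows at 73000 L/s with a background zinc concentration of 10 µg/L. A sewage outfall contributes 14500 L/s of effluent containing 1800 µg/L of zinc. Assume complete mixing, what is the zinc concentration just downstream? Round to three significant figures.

307 µg/L

Mixed concentration C = ΣQC/ΣQ = (73000·10.00 + 14500·1800) / 87500 = 26830000/87500 = 306.6 µg/L.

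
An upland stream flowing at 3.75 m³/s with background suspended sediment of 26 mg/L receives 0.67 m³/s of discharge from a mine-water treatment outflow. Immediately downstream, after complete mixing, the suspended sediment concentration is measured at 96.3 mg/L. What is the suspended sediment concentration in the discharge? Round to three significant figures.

Mass balance: 3.750·26.00 + 0.6700·Cₑ = 4.420·96.30
→ Cₑ = (4.420·96.30 − 3.750·26.00) / 0.6700 = 489.8 mg/L.

490 mg/L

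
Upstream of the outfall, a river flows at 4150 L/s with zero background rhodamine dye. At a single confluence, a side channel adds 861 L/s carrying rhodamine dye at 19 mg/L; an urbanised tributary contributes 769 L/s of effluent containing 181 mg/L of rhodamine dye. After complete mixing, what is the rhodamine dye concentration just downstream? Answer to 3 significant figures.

Mass balance: C = (4150·0 + 861.0·19.00 + 769.0·181.0) / 5780 = 155500/5780 = 26.91 mg/L.

26.9 mg/L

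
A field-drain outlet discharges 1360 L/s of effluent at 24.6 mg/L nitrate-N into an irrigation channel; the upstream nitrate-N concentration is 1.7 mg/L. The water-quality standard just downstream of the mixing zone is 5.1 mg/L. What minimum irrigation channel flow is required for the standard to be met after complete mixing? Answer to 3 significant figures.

7800 L/s

Set C_mix = 5.1: (Q·1.700 + 1360·24.60) / (Q + 1360) = 5.1
→ Q = 1360·(24.60 − 5.1)/(5.1 − 1.700) = 7800 L/s.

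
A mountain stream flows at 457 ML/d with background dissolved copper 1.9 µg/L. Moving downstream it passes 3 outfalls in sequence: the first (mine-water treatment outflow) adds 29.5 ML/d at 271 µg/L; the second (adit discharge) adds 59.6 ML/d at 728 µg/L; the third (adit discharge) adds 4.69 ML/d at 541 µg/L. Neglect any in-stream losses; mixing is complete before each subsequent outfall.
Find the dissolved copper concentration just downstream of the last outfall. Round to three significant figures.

99.5 µg/L

Below outfall 1: Q → 486.5 ML/d, C = (457.0·1.900 + 29.50·271.0)/486.5 = 18.22 µg/L.
Below outfall 2: Q → 546.1 ML/d, C = (486.5·18.22 + 59.60·728.0)/546.1 = 95.68 µg/L.
Below outfall 3: Q → 550.8 ML/d, C = (546.1·95.68 + 4.690·541.0)/550.8 = 99.47 µg/L.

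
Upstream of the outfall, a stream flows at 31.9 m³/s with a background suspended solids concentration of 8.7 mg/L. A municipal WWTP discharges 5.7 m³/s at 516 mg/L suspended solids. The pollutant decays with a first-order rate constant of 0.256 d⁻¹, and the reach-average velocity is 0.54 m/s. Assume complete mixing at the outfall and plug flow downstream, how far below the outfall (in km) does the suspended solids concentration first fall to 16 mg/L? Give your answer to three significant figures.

After mixing, C = (31.90·8.700 + 5.700·516.0) / 37.60 = 3219/37.60 = 85.60 mg/L.
Set 85.60·exp(−k·t) = 16 → t = ln(85.60/16)/k = 566000 s = 157.2 h.
Distance = v·t = 0.54·566000 = 305700 m = 305.7 km.

306 km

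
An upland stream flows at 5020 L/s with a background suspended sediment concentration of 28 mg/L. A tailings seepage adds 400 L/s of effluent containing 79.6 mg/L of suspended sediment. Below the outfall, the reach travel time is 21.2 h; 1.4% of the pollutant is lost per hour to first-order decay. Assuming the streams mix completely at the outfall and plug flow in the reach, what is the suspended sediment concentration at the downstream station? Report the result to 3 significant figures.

After mixing, C = (5020·28.00 + 400.0·79.60) / 5420 = 172400/5420 = 31.81 mg/L.
1.4%/h lost → k = −ln(1 − 0.014) = 0.01410 h⁻¹.
After decay, C = 31.81 × e^(−kt) = 31.81 × 0.7416 = 23.59 mg/L.

23.6 mg/L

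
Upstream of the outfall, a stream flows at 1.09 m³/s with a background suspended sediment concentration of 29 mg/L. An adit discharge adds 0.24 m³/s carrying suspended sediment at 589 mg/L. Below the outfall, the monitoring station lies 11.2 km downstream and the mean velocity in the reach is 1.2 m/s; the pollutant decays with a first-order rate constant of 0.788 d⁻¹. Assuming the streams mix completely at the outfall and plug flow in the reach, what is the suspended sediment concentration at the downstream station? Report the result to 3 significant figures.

Mixed concentration C = ΣQC/ΣQ = (1.090·29.00 + 0.2400·589.0) / 1.330 = 173.0/1.330 = 130.1 mg/L.
Travel time t = 11.2·1000 / 1.2 = 9333 s = 2.593 h.
Applying C = C₀e^(−kt): 130.1 × 0.9184 = 119.4 mg/L.

119 mg/L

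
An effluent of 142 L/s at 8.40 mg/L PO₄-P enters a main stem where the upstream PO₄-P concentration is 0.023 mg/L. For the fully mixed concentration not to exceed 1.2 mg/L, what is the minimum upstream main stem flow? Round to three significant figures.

Set C_mix = 1.2: (Q·0.02300 + 142.0·8.400) / (Q + 142.0) = 1.2
→ Q = 142.0·(8.400 − 1.2)/(1.2 − 0.02300) = 868.6 L/s.

869 L/s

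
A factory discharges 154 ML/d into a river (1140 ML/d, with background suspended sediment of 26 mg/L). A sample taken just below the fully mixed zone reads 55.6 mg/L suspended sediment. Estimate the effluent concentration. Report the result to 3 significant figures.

Mass balance: 1140·26.00 + 154.0·Cₑ = 1294·55.60
→ Cₑ = (1294·55.60 − 1140·26.00) / 154.0 = 274.7 mg/L.

275 mg/L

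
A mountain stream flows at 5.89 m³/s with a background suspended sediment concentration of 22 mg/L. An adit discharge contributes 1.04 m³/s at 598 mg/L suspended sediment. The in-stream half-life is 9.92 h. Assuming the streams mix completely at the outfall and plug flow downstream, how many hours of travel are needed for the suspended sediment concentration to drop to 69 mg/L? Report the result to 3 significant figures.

6.47 h

Mixed concentration C = ΣQC/ΣQ = (5.890·22.00 + 1.040·598.0) / 6.930 = 751.5/6.930 = 108.4 mg/L.
Half-life 9.92 h → k = ln 2 / 9.92 = 0.06987 h⁻¹ = 1.677 d⁻¹.
108.4·exp(−k·t) = 69 → t = ln(108.4/69)/k = 23290 s = 6.470 h.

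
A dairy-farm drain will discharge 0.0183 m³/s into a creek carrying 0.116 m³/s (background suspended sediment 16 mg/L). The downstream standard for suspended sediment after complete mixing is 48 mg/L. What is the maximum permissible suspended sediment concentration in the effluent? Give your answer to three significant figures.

251 mg/L

At the limit, (Qr·Cr + Qe·Cₑ)/(Qr + Qe) = 48:
Cₑ = (0.1343·48 − 0.1160·16.00) / 0.01830 = 250.8 mg/L.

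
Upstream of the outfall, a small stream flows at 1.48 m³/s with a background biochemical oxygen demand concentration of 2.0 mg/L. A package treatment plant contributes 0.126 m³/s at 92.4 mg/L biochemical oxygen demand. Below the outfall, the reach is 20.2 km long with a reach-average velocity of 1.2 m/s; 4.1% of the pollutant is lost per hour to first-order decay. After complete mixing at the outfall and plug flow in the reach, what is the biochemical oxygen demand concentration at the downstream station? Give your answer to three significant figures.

7.48 mg/L

After mixing, C = (1.480·2.000 + 0.1260·92.40) / 1.606 = 14.60/1.606 = 9.092 mg/L.
Travel time t = 20.2·1000 / 1.2 = 16830 s = 4.676 h.
4.1%/h lost → k = −ln(1 − 0.041) = 0.04186 h⁻¹.
Applying C = C₀e^(−kt): 9.092 × 0.8222 = 7.476 mg/L.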